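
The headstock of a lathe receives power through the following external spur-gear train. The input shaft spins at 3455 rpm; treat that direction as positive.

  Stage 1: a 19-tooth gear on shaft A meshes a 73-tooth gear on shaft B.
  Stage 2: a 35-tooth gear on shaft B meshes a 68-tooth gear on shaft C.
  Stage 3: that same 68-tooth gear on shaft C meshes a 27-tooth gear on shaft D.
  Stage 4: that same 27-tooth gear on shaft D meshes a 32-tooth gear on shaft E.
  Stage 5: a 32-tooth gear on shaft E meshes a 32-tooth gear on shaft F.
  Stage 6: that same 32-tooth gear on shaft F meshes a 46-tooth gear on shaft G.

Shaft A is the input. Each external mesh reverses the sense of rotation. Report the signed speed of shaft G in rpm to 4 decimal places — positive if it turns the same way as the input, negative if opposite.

+684.2094 rpm (same as input, |ω| = 684.2094 rpm)

Stage 1 [19T→73T]: ω = 3455.0000×19/73 = 899.2466 rpm, dir flips to −; running = −899.2466
Stage 2 [35T→68T]: ω = 899.2466×35/68 = 462.8475 rpm, dir flips to +; running = +462.8475
Stage 3 [68T→27T]: ω = 462.8475×68/27 = 1165.6900 rpm, dir flips to −; running = −1165.6900
Stage 4 [27T→32T]: ω = 1165.6900×27/32 = 983.5509 rpm, dir flips to +; running = +983.5509
Stage 5 [32T→32T]: ω = 983.5509×32/32 = 983.5509 rpm, dir flips to −; running = −983.5509
Stage 6 [32T→46T]: ω = 983.5509×32/46 = 684.2094 rpm, dir flips to +; running = +684.2094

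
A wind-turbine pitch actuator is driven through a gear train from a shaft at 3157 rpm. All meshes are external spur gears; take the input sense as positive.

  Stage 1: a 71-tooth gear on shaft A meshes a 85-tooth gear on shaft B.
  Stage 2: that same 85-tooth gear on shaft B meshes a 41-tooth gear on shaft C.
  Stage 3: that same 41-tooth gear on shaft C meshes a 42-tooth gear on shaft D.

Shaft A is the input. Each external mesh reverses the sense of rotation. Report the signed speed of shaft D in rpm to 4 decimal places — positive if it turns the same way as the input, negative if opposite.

Stage 1 [71T→85T]: ω = 3157.0000×71/85 = 2637.0235 rpm, dir flips to −; running = −2637.0235
Stage 2 [85T→41T]: ω = 2637.0235×85/41 = 5467.0000 rpm, dir flips to +; running = +5467.0000
Stage 3 [41T→42T]: ω = 5467.0000×41/42 = 5336.8333 rpm, dir flips to −; running = −5336.8333

-5336.8333 rpm (opposite to input, |ω| = 5336.8333 rpm)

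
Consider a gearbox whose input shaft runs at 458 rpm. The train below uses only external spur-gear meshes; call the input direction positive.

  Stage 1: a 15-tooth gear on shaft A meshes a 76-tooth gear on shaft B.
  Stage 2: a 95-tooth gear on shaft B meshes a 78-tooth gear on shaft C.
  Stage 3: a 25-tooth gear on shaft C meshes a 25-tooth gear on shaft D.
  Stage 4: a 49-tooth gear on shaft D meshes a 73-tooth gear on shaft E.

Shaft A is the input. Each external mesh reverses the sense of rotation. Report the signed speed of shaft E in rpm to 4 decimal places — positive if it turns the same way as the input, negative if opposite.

Stage 1 [15T→76T]: ω = 458.0000×15/76 = 90.3947 rpm, dir flips to −; running = −90.3947
Stage 2 [95T→78T]: ω = 90.3947×95/78 = 110.0962 rpm, dir flips to +; running = +110.0962
Stage 3 [25T→25T]: ω = 110.0962×25/25 = 110.0962 rpm, dir flips to −; running = −110.0962
Stage 4 [49T→73T]: ω = 110.0962×49/73 = 73.9002 rpm, dir flips to +; running = +73.9002

+73.9002 rpm (same as input, |ω| = 73.9002 rpm)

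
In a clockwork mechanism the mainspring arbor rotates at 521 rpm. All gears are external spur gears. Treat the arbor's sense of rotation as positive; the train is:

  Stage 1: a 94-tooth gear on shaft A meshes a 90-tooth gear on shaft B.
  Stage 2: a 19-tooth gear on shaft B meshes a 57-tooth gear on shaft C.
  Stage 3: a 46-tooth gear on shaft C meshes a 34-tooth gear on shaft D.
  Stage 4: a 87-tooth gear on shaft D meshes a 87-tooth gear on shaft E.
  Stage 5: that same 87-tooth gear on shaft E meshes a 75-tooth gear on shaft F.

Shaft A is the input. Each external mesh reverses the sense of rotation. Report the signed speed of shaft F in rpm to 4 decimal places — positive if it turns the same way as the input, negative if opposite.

Stage 1 [94T→90T]: ω = 521.0000×94/90 = 544.1556 rpm, dir flips to −; running = −544.1556
Stage 2 [19T→57T]: ω = 544.1556×19/57 = 181.3852 rpm, dir flips to +; running = +181.3852
Stage 3 [46T→34T]: ω = 181.3852×46/34 = 245.4035 rpm, dir flips to −; running = −245.4035
Stage 4 [87T→87T]: ω = 245.4035×87/87 = 245.4035 rpm, dir flips to +; running = +245.4035
Stage 5 [87T→75T]: ω = 245.4035×87/75 = 284.6680 rpm, dir flips to −; running = −284.6680

-284.6680 rpm (opposite to input, |ω| = 284.6680 rpm)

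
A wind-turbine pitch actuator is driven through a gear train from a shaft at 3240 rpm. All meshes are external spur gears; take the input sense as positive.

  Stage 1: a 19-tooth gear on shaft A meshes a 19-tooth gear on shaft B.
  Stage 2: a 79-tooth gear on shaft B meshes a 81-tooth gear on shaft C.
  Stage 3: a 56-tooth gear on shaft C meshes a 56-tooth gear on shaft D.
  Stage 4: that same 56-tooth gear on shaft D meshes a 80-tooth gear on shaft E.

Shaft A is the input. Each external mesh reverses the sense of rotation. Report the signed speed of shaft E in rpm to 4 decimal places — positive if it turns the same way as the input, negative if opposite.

+2212.0000 rpm (same as input, |ω| = 2212.0000 rpm)

Stage 1 [19T→19T]: ω = 3240.0000×19/19 = 3240.0000 rpm, dir flips to −; running = −3240.0000
Stage 2 [79T→81T]: ω = 3240.0000×79/81 = 3160.0000 rpm, dir flips to +; running = +3160.0000
Stage 3 [56T→56T]: ω = 3160.0000×56/56 = 3160.0000 rpm, dir flips to −; running = −3160.0000
Stage 4 [56T→80T]: ω = 3160.0000×56/80 = 2212.0000 rpm, dir flips to +; running = +2212.0000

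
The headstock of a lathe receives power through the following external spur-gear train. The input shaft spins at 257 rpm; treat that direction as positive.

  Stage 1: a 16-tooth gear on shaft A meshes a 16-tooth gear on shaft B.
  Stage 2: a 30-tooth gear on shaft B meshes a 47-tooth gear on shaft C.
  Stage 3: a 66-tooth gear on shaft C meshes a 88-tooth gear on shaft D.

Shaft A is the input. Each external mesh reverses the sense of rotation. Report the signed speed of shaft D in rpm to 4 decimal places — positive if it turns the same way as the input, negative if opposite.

-123.0319 rpm (opposite to input, |ω| = 123.0319 rpm)

Stage 1 [16T→16T]: ω = 257.0000×16/16 = 257.0000 rpm, dir flips to −; running = −257.0000
Stage 2 [30T→47T]: ω = 257.0000×30/47 = 164.0426 rpm, dir flips to +; running = +164.0426
Stage 3 [66T→88T]: ω = 164.0426×66/88 = 123.0319 rpm, dir flips to −; running = −123.0319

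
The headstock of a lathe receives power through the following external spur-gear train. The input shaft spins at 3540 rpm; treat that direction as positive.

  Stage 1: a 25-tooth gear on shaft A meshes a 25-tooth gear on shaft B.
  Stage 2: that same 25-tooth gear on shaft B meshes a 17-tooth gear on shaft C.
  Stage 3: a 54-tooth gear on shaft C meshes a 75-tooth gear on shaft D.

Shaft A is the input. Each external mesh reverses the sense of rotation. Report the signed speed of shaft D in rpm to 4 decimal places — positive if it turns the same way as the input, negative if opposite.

Stage 1 [25T→25T]: ω = 3540.0000×25/25 = 3540.0000 rpm, dir flips to −; running = −3540.0000
Stage 2 [25T→17T]: ω = 3540.0000×25/17 = 5205.8824 rpm, dir flips to +; running = +5205.8824
Stage 3 [54T→75T]: ω = 5205.8824×54/75 = 3748.2353 rpm, dir flips to −; running = −3748.2353

-3748.2353 rpm (opposite to input, |ω| = 3748.2353 rpm)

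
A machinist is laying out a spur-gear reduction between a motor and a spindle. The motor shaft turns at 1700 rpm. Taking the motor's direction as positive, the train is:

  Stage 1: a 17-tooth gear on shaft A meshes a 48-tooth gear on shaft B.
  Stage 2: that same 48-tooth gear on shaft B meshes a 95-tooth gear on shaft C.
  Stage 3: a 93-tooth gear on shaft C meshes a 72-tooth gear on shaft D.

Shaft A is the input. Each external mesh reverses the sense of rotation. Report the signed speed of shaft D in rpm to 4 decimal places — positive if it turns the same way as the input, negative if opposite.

-392.9386 rpm (opposite to input, |ω| = 392.9386 rpm)

Stage 1 [17T→48T]: ω = 1700.0000×17/48 = 602.0833 rpm, dir flips to −; running = −602.0833
Stage 2 [48T→95T]: ω = 602.0833×48/95 = 304.2105 rpm, dir flips to +; running = +304.2105
Stage 3 [93T→72T]: ω = 304.2105×93/72 = 392.9386 rpm, dir flips to −; running = −392.9386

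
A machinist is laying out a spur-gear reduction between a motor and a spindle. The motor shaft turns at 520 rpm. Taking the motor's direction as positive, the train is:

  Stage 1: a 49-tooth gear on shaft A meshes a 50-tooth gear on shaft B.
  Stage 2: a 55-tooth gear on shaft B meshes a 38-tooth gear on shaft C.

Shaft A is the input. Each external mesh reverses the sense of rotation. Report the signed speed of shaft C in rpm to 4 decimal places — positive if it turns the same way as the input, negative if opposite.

Stage 1 [49T→50T]: ω = 520.0000×49/50 = 509.6000 rpm, dir flips to −; running = −509.6000
Stage 2 [55T→38T]: ω = 509.6000×55/38 = 737.5789 rpm, dir flips to +; running = +737.5789

+737.5789 rpm (same as input, |ω| = 737.5789 rpm)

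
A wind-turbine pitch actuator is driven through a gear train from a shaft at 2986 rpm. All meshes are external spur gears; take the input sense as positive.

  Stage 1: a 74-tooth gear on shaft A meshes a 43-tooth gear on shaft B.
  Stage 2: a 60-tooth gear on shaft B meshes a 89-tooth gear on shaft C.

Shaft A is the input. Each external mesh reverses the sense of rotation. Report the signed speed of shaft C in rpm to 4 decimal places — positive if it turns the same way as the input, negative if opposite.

+3464.2906 rpm (same as input, |ω| = 3464.2906 rpm)

Stage 1 [74T→43T]: ω = 2986.0000×74/43 = 5138.6977 rpm, dir flips to −; running = −5138.6977
Stage 2 [60T→89T]: ω = 5138.6977×60/89 = 3464.2906 rpm, dir flips to +; running = +3464.2906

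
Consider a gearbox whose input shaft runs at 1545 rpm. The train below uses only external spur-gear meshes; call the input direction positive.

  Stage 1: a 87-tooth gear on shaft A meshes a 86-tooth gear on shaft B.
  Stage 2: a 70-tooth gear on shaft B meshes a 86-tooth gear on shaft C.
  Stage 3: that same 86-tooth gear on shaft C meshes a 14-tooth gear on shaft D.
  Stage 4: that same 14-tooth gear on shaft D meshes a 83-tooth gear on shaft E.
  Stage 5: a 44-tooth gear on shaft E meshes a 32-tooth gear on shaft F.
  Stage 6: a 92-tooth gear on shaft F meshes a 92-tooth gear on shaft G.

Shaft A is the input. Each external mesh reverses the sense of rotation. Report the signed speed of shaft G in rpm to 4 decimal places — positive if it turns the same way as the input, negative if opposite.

+1812.4746 rpm (same as input, |ω| = 1812.4746 rpm)

Stage 1 [87T→86T]: ω = 1545.0000×87/86 = 1562.9651 rpm, dir flips to −; running = −1562.9651
Stage 2 [70T→86T]: ω = 1562.9651×70/86 = 1272.1809 rpm, dir flips to +; running = +1272.1809
Stage 3 [86T→14T]: ω = 1272.1809×86/14 = 7814.8256 rpm, dir flips to −; running = −7814.8256
Stage 4 [14T→83T]: ω = 7814.8256×14/83 = 1318.1634 rpm, dir flips to +; running = +1318.1634
Stage 5 [44T→32T]: ω = 1318.1634×44/32 = 1812.4746 rpm, dir flips to −; running = −1812.4746
Stage 6 [92T→92T]: ω = 1812.4746×92/92 = 1812.4746 rpm, dir flips to +; running = +1812.4746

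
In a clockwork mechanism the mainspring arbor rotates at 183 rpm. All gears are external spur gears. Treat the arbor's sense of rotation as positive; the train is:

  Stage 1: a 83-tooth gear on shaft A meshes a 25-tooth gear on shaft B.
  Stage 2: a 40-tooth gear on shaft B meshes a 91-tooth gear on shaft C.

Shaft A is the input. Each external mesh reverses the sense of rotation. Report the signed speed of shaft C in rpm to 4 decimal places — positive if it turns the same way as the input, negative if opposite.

+267.0593 rpm (same as input, |ω| = 267.0593 rpm)

Stage 1 [83T→25T]: ω = 183.0000×83/25 = 607.5600 rpm, dir flips to −; running = −607.5600
Stage 2 [40T→91T]: ω = 607.5600×40/91 = 267.0593 rpm, dir flips to +; running = +267.0593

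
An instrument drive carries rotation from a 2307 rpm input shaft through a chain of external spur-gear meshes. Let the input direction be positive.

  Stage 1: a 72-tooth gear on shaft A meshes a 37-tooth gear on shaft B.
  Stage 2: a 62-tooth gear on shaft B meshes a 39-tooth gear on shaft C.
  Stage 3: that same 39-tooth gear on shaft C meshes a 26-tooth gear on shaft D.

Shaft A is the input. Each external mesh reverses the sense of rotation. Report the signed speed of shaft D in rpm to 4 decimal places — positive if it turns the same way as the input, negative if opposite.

-10705.2474 rpm (opposite to input, |ω| = 10705.2474 rpm)

Stage 1 [72T→37T]: ω = 2307.0000×72/37 = 4489.2973 rpm, dir flips to −; running = −4489.2973
Stage 2 [62T→39T]: ω = 4489.2973×62/39 = 7136.8316 rpm, dir flips to +; running = +7136.8316
Stage 3 [39T→26T]: ω = 7136.8316×39/26 = 10705.2474 rpm, dir flips to −; running = −10705.2474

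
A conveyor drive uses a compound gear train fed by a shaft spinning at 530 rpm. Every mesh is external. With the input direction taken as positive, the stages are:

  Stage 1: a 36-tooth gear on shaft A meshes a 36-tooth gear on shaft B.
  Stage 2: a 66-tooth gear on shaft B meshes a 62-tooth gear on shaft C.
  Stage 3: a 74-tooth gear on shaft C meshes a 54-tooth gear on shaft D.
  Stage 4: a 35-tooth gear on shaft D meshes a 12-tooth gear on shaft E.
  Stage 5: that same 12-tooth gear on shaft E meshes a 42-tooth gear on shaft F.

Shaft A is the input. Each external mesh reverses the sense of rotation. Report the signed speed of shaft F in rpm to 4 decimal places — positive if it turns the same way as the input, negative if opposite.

-644.2951 rpm (opposite to input, |ω| = 644.2951 rpm)

Stage 1 [36T→36T]: ω = 530.0000×36/36 = 530.0000 rpm, dir flips to −; running = −530.0000
Stage 2 [66T→62T]: ω = 530.0000×66/62 = 564.1935 rpm, dir flips to +; running = +564.1935
Stage 3 [74T→54T]: ω = 564.1935×74/54 = 773.1541 rpm, dir flips to −; running = −773.1541
Stage 4 [35T→12T]: ω = 773.1541×35/12 = 2255.0329 rpm, dir flips to +; running = +2255.0329
Stage 5 [12T→42T]: ω = 2255.0329×12/42 = 644.2951 rpm, dir flips to −; running = −644.2951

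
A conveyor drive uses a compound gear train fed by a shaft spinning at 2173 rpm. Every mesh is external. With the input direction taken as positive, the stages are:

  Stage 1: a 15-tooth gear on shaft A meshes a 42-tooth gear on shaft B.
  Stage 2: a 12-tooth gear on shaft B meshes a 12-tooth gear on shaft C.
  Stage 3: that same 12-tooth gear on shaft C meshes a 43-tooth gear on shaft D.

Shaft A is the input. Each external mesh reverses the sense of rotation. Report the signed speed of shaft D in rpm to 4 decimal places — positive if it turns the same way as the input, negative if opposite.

-216.5781 rpm (opposite to input, |ω| = 216.5781 rpm)

Stage 1 [15T→42T]: ω = 2173.0000×15/42 = 776.0714 rpm, dir flips to −; running = −776.0714
Stage 2 [12T→12T]: ω = 776.0714×12/12 = 776.0714 rpm, dir flips to +; running = +776.0714
Stage 3 [12T→43T]: ω = 776.0714×12/43 = 216.5781 rpm, dir flips to −; running = −216.5781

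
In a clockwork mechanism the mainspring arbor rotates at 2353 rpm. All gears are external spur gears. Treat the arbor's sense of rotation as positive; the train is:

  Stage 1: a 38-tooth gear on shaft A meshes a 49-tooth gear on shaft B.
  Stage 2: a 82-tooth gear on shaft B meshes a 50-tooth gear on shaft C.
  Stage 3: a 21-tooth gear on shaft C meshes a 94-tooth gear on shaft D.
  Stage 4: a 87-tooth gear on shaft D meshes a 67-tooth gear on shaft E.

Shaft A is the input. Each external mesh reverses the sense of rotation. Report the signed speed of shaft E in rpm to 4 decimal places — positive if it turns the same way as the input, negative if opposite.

+868.1388 rpm (same as input, |ω| = 868.1388 rpm)

Stage 1 [38T→49T]: ω = 2353.0000×38/49 = 1824.7755 rpm, dir flips to −; running = −1824.7755
Stage 2 [82T→50T]: ω = 1824.7755×82/50 = 2992.6318 rpm, dir flips to +; running = +2992.6318
Stage 3 [21T→94T]: ω = 2992.6318×21/94 = 668.5667 rpm, dir flips to −; running = −668.5667
Stage 4 [87T→67T]: ω = 668.5667×87/67 = 868.1388 rpm, dir flips to +; running = +868.1388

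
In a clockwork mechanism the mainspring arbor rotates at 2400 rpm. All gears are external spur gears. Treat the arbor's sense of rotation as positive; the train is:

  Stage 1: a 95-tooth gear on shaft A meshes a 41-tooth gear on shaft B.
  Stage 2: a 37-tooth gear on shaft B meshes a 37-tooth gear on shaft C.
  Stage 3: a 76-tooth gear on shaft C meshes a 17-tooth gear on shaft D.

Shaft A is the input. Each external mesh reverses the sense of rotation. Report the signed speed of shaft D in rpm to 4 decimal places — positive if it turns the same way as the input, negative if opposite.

-24860.8321 rpm (opposite to input, |ω| = 24860.8321 rpm)

Stage 1 [95T→41T]: ω = 2400.0000×95/41 = 5560.9756 rpm, dir flips to −; running = −5560.9756
Stage 2 [37T→37T]: ω = 5560.9756×37/37 = 5560.9756 rpm, dir flips to +; running = +5560.9756
Stage 3 [76T→17T]: ω = 5560.9756×76/17 = 24860.8321 rpm, dir flips to −; running = −24860.8321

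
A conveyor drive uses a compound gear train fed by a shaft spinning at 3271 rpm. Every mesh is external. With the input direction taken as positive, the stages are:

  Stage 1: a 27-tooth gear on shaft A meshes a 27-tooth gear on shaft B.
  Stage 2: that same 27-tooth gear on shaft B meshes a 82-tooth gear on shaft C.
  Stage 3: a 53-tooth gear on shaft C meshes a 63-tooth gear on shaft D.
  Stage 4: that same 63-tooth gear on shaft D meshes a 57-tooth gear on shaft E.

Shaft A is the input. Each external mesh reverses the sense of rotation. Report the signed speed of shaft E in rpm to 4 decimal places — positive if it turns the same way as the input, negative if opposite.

+1001.4551 rpm (same as input, |ω| = 1001.4551 rpm)

Stage 1 [27T→27T]: ω = 3271.0000×27/27 = 3271.0000 rpm, dir flips to −; running = −3271.0000
Stage 2 [27T→82T]: ω = 3271.0000×27/82 = 1077.0366 rpm, dir flips to +; running = +1077.0366
Stage 3 [53T→63T]: ω = 1077.0366×53/63 = 906.0784 rpm, dir flips to −; running = −906.0784
Stage 4 [63T→57T]: ω = 906.0784×63/57 = 1001.4551 rpm, dir flips to +; running = +1001.4551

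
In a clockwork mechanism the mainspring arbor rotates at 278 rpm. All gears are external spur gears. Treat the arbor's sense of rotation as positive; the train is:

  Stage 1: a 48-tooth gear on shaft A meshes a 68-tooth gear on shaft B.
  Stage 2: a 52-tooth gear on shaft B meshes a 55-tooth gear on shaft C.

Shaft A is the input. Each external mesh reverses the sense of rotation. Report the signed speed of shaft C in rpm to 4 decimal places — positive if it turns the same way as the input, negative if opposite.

+185.5316 rpm (same as input, |ω| = 185.5316 rpm)

Stage 1 [48T→68T]: ω = 278.0000×48/68 = 196.2353 rpm, dir flips to −; running = −196.2353
Stage 2 [52T→55T]: ω = 196.2353×52/55 = 185.5316 rpm, dir flips to +; running = +185.5316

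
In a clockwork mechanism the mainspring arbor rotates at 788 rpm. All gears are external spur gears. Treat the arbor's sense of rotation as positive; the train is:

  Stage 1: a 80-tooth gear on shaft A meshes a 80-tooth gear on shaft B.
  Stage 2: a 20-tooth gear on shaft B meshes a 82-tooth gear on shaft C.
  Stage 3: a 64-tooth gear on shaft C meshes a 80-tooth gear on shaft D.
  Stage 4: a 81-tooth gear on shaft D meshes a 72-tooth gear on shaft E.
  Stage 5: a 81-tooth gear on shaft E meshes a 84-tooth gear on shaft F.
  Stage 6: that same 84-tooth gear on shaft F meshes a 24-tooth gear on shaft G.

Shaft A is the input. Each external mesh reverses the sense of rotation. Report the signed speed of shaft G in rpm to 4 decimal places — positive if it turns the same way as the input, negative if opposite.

Stage 1 [80T→80T]: ω = 788.0000×80/80 = 788.0000 rpm, dir flips to −; running = −788.0000
Stage 2 [20T→82T]: ω = 788.0000×20/82 = 192.1951 rpm, dir flips to +; running = +192.1951
Stage 3 [64T→80T]: ω = 192.1951×64/80 = 153.7561 rpm, dir flips to −; running = −153.7561
Stage 4 [81T→72T]: ω = 153.7561×81/72 = 172.9756 rpm, dir flips to +; running = +172.9756
Stage 5 [81T→84T]: ω = 172.9756×81/84 = 166.7979 rpm, dir flips to −; running = −166.7979
Stage 6 [84T→24T]: ω = 166.7979×84/24 = 583.7927 rpm, dir flips to +; running = +583.7927

+583.7927 rpm (same as input, |ω| = 583.7927 rpm)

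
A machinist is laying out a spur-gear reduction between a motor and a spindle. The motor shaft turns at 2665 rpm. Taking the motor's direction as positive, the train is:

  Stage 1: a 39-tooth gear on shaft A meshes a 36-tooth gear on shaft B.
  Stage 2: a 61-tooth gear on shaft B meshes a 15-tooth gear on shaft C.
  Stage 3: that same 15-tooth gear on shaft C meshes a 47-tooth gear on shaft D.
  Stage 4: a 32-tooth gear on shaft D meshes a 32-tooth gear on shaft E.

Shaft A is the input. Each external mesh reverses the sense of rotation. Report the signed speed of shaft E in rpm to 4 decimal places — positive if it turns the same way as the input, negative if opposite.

+3747.0656 rpm (same as input, |ω| = 3747.0656 rpm)

Stage 1 [39T→36T]: ω = 2665.0000×39/36 = 2887.0833 rpm, dir flips to −; running = −2887.0833
Stage 2 [61T→15T]: ω = 2887.0833×61/15 = 11740.8056 rpm, dir flips to +; running = +11740.8056
Stage 3 [15T→47T]: ω = 11740.8056×15/47 = 3747.0656 rpm, dir flips to −; running = −3747.0656
Stage 4 [32T→32T]: ω = 3747.0656×32/32 = 3747.0656 rpm, dir flips to +; running = +3747.0656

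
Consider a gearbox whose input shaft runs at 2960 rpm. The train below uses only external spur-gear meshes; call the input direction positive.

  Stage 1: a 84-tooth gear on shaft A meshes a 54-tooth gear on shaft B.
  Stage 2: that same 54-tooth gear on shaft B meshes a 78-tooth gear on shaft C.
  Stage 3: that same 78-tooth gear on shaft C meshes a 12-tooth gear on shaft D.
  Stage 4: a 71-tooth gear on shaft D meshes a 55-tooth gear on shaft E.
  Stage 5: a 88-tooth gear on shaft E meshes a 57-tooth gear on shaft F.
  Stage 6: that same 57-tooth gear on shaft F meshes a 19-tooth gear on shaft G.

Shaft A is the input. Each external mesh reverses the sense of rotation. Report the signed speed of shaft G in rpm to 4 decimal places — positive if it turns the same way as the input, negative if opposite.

Stage 1 [84T→54T]: ω = 2960.0000×84/54 = 4604.4444 rpm, dir flips to −; running = −4604.4444
Stage 2 [54T→78T]: ω = 4604.4444×54/78 = 3187.6923 rpm, dir flips to +; running = +3187.6923
Stage 3 [78T→12T]: ω = 3187.6923×78/12 = 20720.0000 rpm, dir flips to −; running = −20720.0000
Stage 4 [71T→55T]: ω = 20720.0000×71/55 = 26747.6364 rpm, dir flips to +; running = +26747.6364
Stage 5 [88T→57T]: ω = 26747.6364×88/57 = 41294.5965 rpm, dir flips to −; running = −41294.5965
Stage 6 [57T→19T]: ω = 41294.5965×57/19 = 123883.7895 rpm, dir flips to +; running = +123883.7895

+123883.7895 rpm (same as input, |ω| = 123883.7895 rpm)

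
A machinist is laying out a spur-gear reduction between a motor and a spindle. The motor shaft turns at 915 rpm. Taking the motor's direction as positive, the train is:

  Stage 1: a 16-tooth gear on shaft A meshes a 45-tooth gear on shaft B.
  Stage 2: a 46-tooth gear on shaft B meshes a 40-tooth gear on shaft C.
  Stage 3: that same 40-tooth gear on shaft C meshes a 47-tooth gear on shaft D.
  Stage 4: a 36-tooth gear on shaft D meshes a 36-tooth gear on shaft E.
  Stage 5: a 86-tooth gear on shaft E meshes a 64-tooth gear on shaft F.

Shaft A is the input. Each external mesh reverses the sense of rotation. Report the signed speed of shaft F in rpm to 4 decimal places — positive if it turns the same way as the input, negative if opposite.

-427.8652 rpm (opposite to input, |ω| = 427.8652 rpm)

Stage 1 [16T→45T]: ω = 915.0000×16/45 = 325.3333 rpm, dir flips to −; running = −325.3333
Stage 2 [46T→40T]: ω = 325.3333×46/40 = 374.1333 rpm, dir flips to +; running = +374.1333
Stage 3 [40T→47T]: ω = 374.1333×40/47 = 318.4113 rpm, dir flips to −; running = −318.4113
Stage 4 [36T→36T]: ω = 318.4113×36/36 = 318.4113 rpm, dir flips to +; running = +318.4113
Stage 5 [86T→64T]: ω = 318.4113×86/64 = 427.8652 rpm, dir flips to −; running = −427.8652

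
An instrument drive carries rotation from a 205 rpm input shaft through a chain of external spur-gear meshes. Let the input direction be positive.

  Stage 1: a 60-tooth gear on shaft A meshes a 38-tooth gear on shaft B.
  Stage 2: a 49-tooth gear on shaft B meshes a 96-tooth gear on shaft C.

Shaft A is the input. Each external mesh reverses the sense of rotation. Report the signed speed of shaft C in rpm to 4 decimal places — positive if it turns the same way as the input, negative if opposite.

+165.2138 rpm (same as input, |ω| = 165.2138 rpm)

Stage 1 [60T→38T]: ω = 205.0000×60/38 = 323.6842 rpm, dir flips to −; running = −323.6842
Stage 2 [49T→96T]: ω = 323.6842×49/96 = 165.2138 rpm, dir flips to +; running = +165.2138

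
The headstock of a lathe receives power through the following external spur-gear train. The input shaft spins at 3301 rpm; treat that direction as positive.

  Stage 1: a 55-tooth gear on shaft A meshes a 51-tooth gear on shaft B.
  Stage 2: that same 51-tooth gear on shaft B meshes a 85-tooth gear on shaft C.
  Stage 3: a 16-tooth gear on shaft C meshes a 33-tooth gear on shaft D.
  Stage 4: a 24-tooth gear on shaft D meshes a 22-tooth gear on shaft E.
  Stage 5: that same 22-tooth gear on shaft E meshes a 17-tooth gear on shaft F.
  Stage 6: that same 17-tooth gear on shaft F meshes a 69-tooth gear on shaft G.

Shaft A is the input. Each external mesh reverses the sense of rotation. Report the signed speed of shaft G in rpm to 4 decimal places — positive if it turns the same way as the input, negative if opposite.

Stage 1 [55T→51T]: ω = 3301.0000×55/51 = 3559.9020 rpm, dir flips to −; running = −3559.9020
Stage 2 [51T→85T]: ω = 3559.9020×51/85 = 2135.9412 rpm, dir flips to +; running = +2135.9412
Stage 3 [16T→33T]: ω = 2135.9412×16/33 = 1035.6078 rpm, dir flips to −; running = −1035.6078
Stage 4 [24T→22T]: ω = 1035.6078×24/22 = 1129.7540 rpm, dir flips to +; running = +1129.7540
Stage 5 [22T→17T]: ω = 1129.7540×22/17 = 1462.0346 rpm, dir flips to −; running = −1462.0346
Stage 6 [17T→69T]: ω = 1462.0346×17/69 = 360.2114 rpm, dir flips to +; running = +360.2114

+360.2114 rpm (same as input, |ω| = 360.2114 rpm)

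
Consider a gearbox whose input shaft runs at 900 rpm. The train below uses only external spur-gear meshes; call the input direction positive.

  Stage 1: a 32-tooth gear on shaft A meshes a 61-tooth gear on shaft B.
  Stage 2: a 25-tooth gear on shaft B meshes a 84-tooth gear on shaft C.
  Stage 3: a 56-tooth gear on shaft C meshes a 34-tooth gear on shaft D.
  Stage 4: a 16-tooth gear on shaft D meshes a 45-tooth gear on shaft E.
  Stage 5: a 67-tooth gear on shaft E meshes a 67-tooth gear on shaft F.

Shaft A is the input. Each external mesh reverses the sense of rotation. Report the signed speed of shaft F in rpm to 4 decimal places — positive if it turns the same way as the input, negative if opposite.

-82.2887 rpm (opposite to input, |ω| = 82.2887 rpm)

Stage 1 [32T→61T]: ω = 900.0000×32/61 = 472.1311 rpm, dir flips to −; running = −472.1311
Stage 2 [25T→84T]: ω = 472.1311×25/84 = 140.5152 rpm, dir flips to +; running = +140.5152
Stage 3 [56T→34T]: ω = 140.5152×56/34 = 231.4368 rpm, dir flips to −; running = −231.4368
Stage 4 [16T→45T]: ω = 231.4368×16/45 = 82.2887 rpm, dir flips to +; running = +82.2887
Stage 5 [67T→67T]: ω = 82.2887×67/67 = 82.2887 rpm, dir flips to −; running = −82.2887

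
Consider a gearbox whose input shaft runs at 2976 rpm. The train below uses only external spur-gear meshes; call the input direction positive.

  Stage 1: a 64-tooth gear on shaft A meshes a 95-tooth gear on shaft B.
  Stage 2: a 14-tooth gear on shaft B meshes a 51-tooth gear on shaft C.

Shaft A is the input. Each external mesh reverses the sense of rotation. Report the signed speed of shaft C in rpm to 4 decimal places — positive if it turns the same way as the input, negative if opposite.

+550.3604 rpm (same as input, |ω| = 550.3604 rpm)

Stage 1 [64T→95T]: ω = 2976.0000×64/95 = 2004.8842 rpm, dir flips to −; running = −2004.8842
Stage 2 [14T→51T]: ω = 2004.8842×14/51 = 550.3604 rpm, dir flips to +; running = +550.3604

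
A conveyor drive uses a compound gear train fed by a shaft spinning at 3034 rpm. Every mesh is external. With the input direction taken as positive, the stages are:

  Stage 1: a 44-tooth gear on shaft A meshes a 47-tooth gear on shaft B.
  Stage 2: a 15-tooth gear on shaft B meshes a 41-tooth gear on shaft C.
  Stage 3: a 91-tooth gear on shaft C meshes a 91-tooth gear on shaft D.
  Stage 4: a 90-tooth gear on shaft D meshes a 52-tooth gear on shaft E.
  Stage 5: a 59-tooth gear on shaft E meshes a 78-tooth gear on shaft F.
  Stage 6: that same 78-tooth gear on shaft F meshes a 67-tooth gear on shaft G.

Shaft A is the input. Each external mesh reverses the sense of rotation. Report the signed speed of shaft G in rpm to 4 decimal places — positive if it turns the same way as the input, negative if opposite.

Stage 1 [44T→47T]: ω = 3034.0000×44/47 = 2840.3404 rpm, dir flips to −; running = −2840.3404
Stage 2 [15T→41T]: ω = 2840.3404×15/41 = 1039.1489 rpm, dir flips to +; running = +1039.1489
Stage 3 [91T→91T]: ω = 1039.1489×91/91 = 1039.1489 rpm, dir flips to −; running = −1039.1489
Stage 4 [90T→52T]: ω = 1039.1489×90/52 = 1798.5270 rpm, dir flips to +; running = +1798.5270
Stage 5 [59T→78T]: ω = 1798.5270×59/78 = 1360.4243 rpm, dir flips to −; running = −1360.4243
Stage 6 [78T→67T]: ω = 1360.4243×78/67 = 1583.7775 rpm, dir flips to +; running = +1583.7775

+1583.7775 rpm (same as input, |ω| = 1583.7775 rpm)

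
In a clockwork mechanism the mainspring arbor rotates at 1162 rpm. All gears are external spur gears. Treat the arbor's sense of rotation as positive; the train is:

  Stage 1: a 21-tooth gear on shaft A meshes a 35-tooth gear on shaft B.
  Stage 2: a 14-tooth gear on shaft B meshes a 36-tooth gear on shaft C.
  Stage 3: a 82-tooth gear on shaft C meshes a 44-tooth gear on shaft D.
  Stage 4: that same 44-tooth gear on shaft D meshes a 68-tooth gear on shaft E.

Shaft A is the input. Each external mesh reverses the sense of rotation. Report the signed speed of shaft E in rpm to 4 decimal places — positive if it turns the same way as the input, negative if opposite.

Stage 1 [21T→35T]: ω = 1162.0000×21/35 = 697.2000 rpm, dir flips to −; running = −697.2000
Stage 2 [14T→36T]: ω = 697.2000×14/36 = 271.1333 rpm, dir flips to +; running = +271.1333
Stage 3 [82T→44T]: ω = 271.1333×82/44 = 505.2939 rpm, dir flips to −; running = −505.2939
Stage 4 [44T→68T]: ω = 505.2939×44/68 = 326.9549 rpm, dir flips to +; running = +326.9549

+326.9549 rpm (same as input, |ω| = 326.9549 rpm)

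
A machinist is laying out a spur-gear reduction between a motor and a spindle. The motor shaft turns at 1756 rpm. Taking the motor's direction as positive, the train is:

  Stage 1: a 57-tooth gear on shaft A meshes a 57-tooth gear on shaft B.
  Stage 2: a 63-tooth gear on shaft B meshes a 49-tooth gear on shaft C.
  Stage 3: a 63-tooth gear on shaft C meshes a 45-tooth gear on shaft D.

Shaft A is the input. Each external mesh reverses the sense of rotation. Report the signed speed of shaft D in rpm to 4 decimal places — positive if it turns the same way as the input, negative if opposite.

-3160.8000 rpm (opposite to input, |ω| = 3160.8000 rpm)

Stage 1 [57T→57T]: ω = 1756.0000×57/57 = 1756.0000 rpm, dir flips to −; running = −1756.0000
Stage 2 [63T→49T]: ω = 1756.0000×63/49 = 2257.7143 rpm, dir flips to +; running = +2257.7143
Stage 3 [63T→45T]: ω = 2257.7143×63/45 = 3160.8000 rpm, dir flips to −; running = −3160.8000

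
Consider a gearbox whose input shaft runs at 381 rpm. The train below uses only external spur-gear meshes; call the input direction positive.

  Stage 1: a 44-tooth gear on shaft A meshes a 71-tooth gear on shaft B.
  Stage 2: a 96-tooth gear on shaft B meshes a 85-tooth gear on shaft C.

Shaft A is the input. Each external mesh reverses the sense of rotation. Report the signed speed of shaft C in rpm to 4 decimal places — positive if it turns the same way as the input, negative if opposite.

+266.6684 rpm (same as input, |ω| = 266.6684 rpm)

Stage 1 [44T→71T]: ω = 381.0000×44/71 = 236.1127 rpm, dir flips to −; running = −236.1127
Stage 2 [96T→85T]: ω = 236.1127×96/85 = 266.6684 rpm, dir flips to +; running = +266.6684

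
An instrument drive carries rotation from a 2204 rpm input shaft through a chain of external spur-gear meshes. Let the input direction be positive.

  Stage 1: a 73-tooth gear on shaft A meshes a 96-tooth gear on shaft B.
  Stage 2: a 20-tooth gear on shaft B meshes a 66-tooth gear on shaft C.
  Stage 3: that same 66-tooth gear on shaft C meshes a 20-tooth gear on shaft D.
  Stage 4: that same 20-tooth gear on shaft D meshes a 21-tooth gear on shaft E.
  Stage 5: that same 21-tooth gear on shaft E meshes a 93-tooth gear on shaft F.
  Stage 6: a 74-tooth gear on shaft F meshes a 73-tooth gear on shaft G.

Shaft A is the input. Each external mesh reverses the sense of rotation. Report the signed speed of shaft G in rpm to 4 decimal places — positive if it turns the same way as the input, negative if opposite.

+365.3584 rpm (same as input, |ω| = 365.3584 rpm)

Stage 1 [73T→96T]: ω = 2204.0000×73/96 = 1675.9583 rpm, dir flips to −; running = −1675.9583
Stage 2 [20T→66T]: ω = 1675.9583×20/66 = 507.8662 rpm, dir flips to +; running = +507.8662
Stage 3 [66T→20T]: ω = 507.8662×66/20 = 1675.9583 rpm, dir flips to −; running = −1675.9583
Stage 4 [20T→21T]: ω = 1675.9583×20/21 = 1596.1508 rpm, dir flips to +; running = +1596.1508
Stage 5 [21T→93T]: ω = 1596.1508×21/93 = 360.4211 rpm, dir flips to −; running = −360.4211
Stage 6 [74T→73T]: ω = 360.4211×74/73 = 365.3584 rpm, dir flips to +; running = +365.3584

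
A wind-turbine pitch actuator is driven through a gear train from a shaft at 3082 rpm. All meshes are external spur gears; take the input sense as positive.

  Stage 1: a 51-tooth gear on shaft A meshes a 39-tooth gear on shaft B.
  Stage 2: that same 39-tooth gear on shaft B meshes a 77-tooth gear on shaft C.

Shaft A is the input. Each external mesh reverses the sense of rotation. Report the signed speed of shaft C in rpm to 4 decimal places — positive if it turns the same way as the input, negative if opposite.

Stage 1 [51T→39T]: ω = 3082.0000×51/39 = 4030.3077 rpm, dir flips to −; running = −4030.3077
Stage 2 [39T→77T]: ω = 4030.3077×39/77 = 2041.3247 rpm, dir flips to +; running = +2041.3247

+2041.3247 rpm (same as input, |ω| = 2041.3247 rpm)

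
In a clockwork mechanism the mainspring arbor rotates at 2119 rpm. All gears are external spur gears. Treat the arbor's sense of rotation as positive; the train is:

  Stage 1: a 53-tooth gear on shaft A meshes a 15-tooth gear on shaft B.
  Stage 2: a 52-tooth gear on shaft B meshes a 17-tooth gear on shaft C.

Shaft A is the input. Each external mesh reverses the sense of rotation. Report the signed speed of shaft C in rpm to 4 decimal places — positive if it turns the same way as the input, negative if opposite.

Stage 1 [53T→15T]: ω = 2119.0000×53/15 = 7487.1333 rpm, dir flips to −; running = −7487.1333
Stage 2 [52T→17T]: ω = 7487.1333×52/17 = 22901.8196 rpm, dir flips to +; running = +22901.8196

+22901.8196 rpm (same as input, |ω| = 22901.8196 rpm)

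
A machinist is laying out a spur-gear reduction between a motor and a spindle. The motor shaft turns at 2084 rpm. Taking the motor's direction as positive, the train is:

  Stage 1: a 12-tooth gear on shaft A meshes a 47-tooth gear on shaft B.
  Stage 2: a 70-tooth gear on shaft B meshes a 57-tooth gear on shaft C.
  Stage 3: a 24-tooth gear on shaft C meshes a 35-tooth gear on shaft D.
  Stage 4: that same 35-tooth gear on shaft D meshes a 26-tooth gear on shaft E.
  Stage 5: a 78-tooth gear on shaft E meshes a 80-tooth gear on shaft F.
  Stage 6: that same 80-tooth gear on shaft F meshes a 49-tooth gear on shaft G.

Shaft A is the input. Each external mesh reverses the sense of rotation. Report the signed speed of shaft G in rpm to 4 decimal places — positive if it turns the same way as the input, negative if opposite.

Stage 1 [12T→47T]: ω = 2084.0000×12/47 = 532.0851 rpm, dir flips to −; running = −532.0851
Stage 2 [70T→57T]: ω = 532.0851×70/57 = 653.4378 rpm, dir flips to +; running = +653.4378
Stage 3 [24T→35T]: ω = 653.4378×24/35 = 448.0717 rpm, dir flips to −; running = −448.0717
Stage 4 [35T→26T]: ω = 448.0717×35/26 = 603.1734 rpm, dir flips to +; running = +603.1734
Stage 5 [78T→80T]: ω = 603.1734×78/80 = 588.0941 rpm, dir flips to −; running = −588.0941
Stage 6 [80T→49T]: ω = 588.0941×80/49 = 960.1536 rpm, dir flips to +; running = +960.1536

+960.1536 rpm (same as input, |ω| = 960.1536 rpm)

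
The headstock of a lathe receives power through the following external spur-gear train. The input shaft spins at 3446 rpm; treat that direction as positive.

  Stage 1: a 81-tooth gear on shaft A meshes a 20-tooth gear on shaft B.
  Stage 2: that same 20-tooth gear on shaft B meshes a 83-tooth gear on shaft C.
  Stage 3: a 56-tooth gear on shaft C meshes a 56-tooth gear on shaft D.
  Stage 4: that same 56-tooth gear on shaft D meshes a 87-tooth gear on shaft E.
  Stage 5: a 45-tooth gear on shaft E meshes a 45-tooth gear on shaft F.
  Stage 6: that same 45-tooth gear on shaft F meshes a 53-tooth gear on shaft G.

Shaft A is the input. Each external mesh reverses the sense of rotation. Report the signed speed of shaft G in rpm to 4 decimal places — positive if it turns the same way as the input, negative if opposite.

+1837.9243 rpm (same as input, |ω| = 1837.9243 rpm)

Stage 1 [81T→20T]: ω = 3446.0000×81/20 = 13956.3000 rpm, dir flips to −; running = −13956.3000
Stage 2 [20T→83T]: ω = 13956.3000×20/83 = 3362.9639 rpm, dir flips to +; running = +3362.9639
Stage 3 [56T→56T]: ω = 3362.9639×56/56 = 3362.9639 rpm, dir flips to −; running = −3362.9639
Stage 4 [56T→87T]: ω = 3362.9639×56/87 = 2164.6664 rpm, dir flips to +; running = +2164.6664
Stage 5 [45T→45T]: ω = 2164.6664×45/45 = 2164.6664 rpm, dir flips to −; running = −2164.6664
Stage 6 [45T→53T]: ω = 2164.6664×45/53 = 1837.9243 rpm, dir flips to +; running = +1837.9243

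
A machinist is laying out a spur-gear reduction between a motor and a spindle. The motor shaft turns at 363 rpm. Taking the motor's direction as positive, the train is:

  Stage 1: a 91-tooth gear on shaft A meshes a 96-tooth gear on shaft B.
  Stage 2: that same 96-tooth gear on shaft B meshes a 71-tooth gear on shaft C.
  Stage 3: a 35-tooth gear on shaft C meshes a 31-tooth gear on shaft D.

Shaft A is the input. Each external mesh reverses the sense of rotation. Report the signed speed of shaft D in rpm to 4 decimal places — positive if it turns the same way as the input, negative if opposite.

Stage 1 [91T→96T]: ω = 363.0000×91/96 = 344.0938 rpm, dir flips to −; running = −344.0938
Stage 2 [96T→71T]: ω = 344.0938×96/71 = 465.2535 rpm, dir flips to +; running = +465.2535
Stage 3 [35T→31T]: ω = 465.2535×35/31 = 525.2862 rpm, dir flips to −; running = −525.2862

-525.2862 rpm (opposite to input, |ω| = 525.2862 rpm)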